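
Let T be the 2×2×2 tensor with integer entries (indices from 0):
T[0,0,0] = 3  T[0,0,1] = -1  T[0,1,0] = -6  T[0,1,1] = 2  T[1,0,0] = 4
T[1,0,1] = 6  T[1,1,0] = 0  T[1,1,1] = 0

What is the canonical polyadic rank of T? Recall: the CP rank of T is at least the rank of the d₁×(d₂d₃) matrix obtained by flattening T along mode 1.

2

Lower bound: the mode-1 unfolding of T (rows indexed by i, columns by (j,k) = (0,0), (0,1), (1,0), (1,1)) is [[3, -1, -6, 2], [4, 6, 0, 0]].
There the 2×2 minor on rows i ∈ {0, 1}, columns (j,k) ∈ {(0,0), (0,1)} is det [[3, -1], [4, 6]] = 22 ≠ 0, so this unfolding has rank ≥ 2; CP rank is at least every unfolding rank, so rank(T) ≥ 2. (Flattening ranks never certify an upper bound on CP rank; for that we must actually write T with 2 rank-1 terms.)
Upper bound — finding two terms. Write S_k = T[:,:,k] for the frontal slices: S₀ = [[3, -6], [4, 0]], S₁ = [[-1, 2], [6, 0]].
If T = a₁ ⊗ b₁ ⊗ c₁ + a₂ ⊗ b₂ ⊗ c₂ then each S_k = c₁[k]·a₁b₁ᵀ + c₂[k]·a₂b₂ᵀ. S₀ and S₁ are linearly independent, so a₁b₁ᵀ and a₂b₂ᵀ must span the same plane of matrices: they are the rank-1 matrices of the form x·S₀ + y·S₁.
det(x·S₀ + y·S₁) is 24·x² + 28·xy − 12·y² = 4·(2·x + 3·y)(3·x − y), vanishing at (x:y) = (3:-2) and (1:3).
M₁ = 3·S₀ − 2·S₁ = [[11, -22], [0, 0]] = 11·(1, 0)(1, -2)ᵀ and M₂ = S₀ + 3·S₁ = [[0, 0], [22, 0]] = 22·(0, 1)(1, 0)ᵀ, so take a₁ = (1, 0), b₁ = (1, -2), a₂ = (0, 1), b₂ = (1, 0).
Each slice is an integer combination of E₁ = a₁b₁ᵀ and E₂ = a₂b₂ᵀ: S₀ = 3·E₁ + 4·E₂, S₁ = −E₁ + 6·E₂; reading off coefficients, c₁ = (3, -1) and c₂ = (4, 6).
Hence T = (1, 0) ⊗ (1, -2) ⊗ (3, -1) + (0, 1) ⊗ (1, 0) ⊗ (4, 6), so rank(T) ≤ 2.
These bounds meet, so rank(T) = 2.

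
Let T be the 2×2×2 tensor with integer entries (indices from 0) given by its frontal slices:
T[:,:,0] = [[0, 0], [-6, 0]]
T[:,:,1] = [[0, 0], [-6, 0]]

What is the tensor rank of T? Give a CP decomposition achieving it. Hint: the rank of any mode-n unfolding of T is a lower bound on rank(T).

Lower bound: T ≠ 0 (e.g. T[1,0,0] = -6), so rank(T) ≥ 1.
Upper bound: if T = a ∘ b ∘ c then every fibre of T is a multiple of the corresponding factor, so read the factors off the fibres through the nonzero entry T[1,0,0] = -6.
The mode-1 fibre T[:,0,0] = [0, -6] gives a = [0, 1] (primitive direction); the mode-2 fibre T[1,:,0] = [-6, 0] gives b = [1, 0]; then c[k] = T[1,0,k] / (a[1]·b[0]) = [-6, -6] / 1 = [-6, -6].
Expanding [0, 1] ∘ [1, 0] ∘ [-6, -6] reproduces all 8 entries of T, so T = [0, 1] ∘ [1, 0] ∘ [-6, -6] and rank(T) ≤ 1.
These bounds meet, so rank(T) = 1.
Check entry T[0,1,1] = 0: (0)·(0)·(-6) = 0.

rank(T) = 1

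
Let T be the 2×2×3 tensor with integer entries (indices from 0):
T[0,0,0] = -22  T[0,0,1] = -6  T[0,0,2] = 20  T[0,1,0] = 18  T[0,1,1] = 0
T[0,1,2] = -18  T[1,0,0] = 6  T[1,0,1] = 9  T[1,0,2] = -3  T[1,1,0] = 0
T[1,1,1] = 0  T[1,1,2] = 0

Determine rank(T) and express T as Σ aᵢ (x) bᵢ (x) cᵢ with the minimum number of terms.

Lower bound: the mode-1 unfolding of T (rows indexed by i, columns by (j,k) = (0,0), (0,1), (0,2), (1,0), (1,1), (1,2)) is [[-22, -6, 20, 18, 0, -18], [6, 9, -3, 0, 0, 0]].
There the 2×2 minor on rows i ∈ {0, 1}, columns (j,k) ∈ {(0,0), (0,1)} is det [[-22, -6], [6, 9]] = -162 ≠ 0, so this unfolding has rank ≥ 2; CP rank is at least every unfolding rank, so rank(T) ≥ 2. (This is only a lower bound: in general the CP rank may exceed every unfolding rank, so we still need to exhibit 2 rank-1 terms summing to T.)
Upper bound — finding two terms. Write S_k = T[:,:,k] for the frontal slices: S₀ = [[-22, 18], [6, 0]], S₁ = [[-6, 0], [9, 0]], S₂ = [[20, -18], [-3, 0]].
If T = a₁ (x) b₁ (x) c₁ + a₂ (x) b₂ (x) c₂ then each S_k = c₁[k]·a₁b₁ᵀ + c₂[k]·a₂b₂ᵀ. S₀ and S₁ are linearly independent, so a₁b₁ᵀ and a₂b₂ᵀ must span the same plane of matrices: they are the rank-1 matrices of the form x·S₀ + y·S₁.
det(x·S₀ + y·S₁) is −108·x² − 162·xy = (-54)·(2·x + 3·y)(x), vanishing at (x:y) = (3:-2) and (0:1).
M₁ = 3·S₀ − 2·S₁ = [[-54, 54], [0, 0]] = (-54)·(1, 0)(1, -1)ᵀ and M₂ = S₁ = [[-6, 0], [9, 0]] = (-3)·(2, -3)(1, 0)ᵀ, so take a₁ = (1, 0), b₁ = (1, -1), a₂ = (2, -3), b₂ = (1, 0).
Each slice is an integer combination of E₁ = a₁b₁ᵀ and E₂ = a₂b₂ᵀ: S₀ = −18·E₁ − 2·E₂, S₁ = −3·E₂, S₂ = 18·E₁ + E₂; reading off coefficients, c₁ = (-18, 0, 18) and c₂ = (-2, -3, 1).
Hence T = (1, 0) (x) (1, -1) (x) (-18, 0, 18) + (2, -3) (x) (1, 0) (x) (-2, -3, 1), so rank(T) ≤ 2.
These bounds meet, so rank(T) = 2.
Check entry T[0,0,1] = -6: (1)·(1)·(0) + (2)·(1)·(-3) = -6.

rank(T) = 2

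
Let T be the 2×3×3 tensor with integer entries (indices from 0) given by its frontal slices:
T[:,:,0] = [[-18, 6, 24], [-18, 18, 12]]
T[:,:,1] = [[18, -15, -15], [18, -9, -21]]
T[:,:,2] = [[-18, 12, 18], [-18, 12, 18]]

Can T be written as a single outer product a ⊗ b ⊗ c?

The mode-2 unfolding of T (rows indexed by j, columns by (i,k) = (0,0), (0,1), (0,2), (1,0), (1,1), (1,2)) is [[-18, 18, -18, -18, 18, -18], [6, -15, 12, 18, -9, 12], [24, -15, 18, 12, -21, 18]].
There the 2×2 minor on rows j ∈ {0, 1}, columns (i,k) ∈ {(0,0), (0,1)} is det [[-18, 18], [6, -15]] = 162 ≠ 0, so this unfolding has rank ≥ 2; CP rank is at least every unfolding rank, so rank(T) ≥ 2.
In particular rank(T) ≥ 2 > 1, so T is not rank-1.

No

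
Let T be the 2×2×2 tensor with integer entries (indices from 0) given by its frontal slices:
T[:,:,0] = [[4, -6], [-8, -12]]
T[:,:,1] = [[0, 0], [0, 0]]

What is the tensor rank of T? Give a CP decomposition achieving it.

rank(T) = 2

Lower bound: the mode-1 unfolding of T (rows indexed by i, columns by (j,k) = (0,0), (0,1), (1,0), (1,1)) is [[4, 0, -6, 0], [-8, 0, -12, 0]].
There the 2×2 minor on rows i ∈ {0, 1}, columns (j,k) ∈ {(0,0), (1,0)} is det [[4, -6], [-8, -12]] = -96 ≠ 0, so this unfolding has rank ≥ 2; CP rank is at least every unfolding rank, so rank(T) ≥ 2. (This is only a lower bound: in general the CP rank may exceed every unfolding rank, so we still need to exhibit 2 rank-1 terms summing to T.)
Upper bound — finding two terms. Every mode-3 slice of T is a multiple of one matrix: T[:,:,k] = c[k]·M with c = (1, 0) and M = [[4, -6], [-8, -12]] (rows indexed by i, columns by j). So it suffices to write M as a sum of two rank-1 matrices.
Splitting M by its rows (i = 0, 1), M = (1, 0)(4, -6)ᵀ + (0, 1)(-8, -12)ᵀ.
Hence T = (1, 0) ⊗ (4, -6) ⊗ (1, 0) + (0, 1) ⊗ (-8, -12) ⊗ (1, 0), so rank(T) ≤ 2.
These bounds meet, so rank(T) = 2.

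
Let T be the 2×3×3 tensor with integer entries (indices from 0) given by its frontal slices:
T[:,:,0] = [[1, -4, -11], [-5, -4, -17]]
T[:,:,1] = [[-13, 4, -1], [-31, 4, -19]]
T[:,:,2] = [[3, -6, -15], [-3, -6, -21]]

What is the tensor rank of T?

Lower bound: the mode-1 unfolding of T (rows indexed by i, columns by (j,k) = (0,0), (0,1), (0,2), (1,0), (1,1), (1,2), (2,0), (2,1), (2,2)) is [[1, -13, 3, -4, 4, -6, -11, -1, -15], [-5, -31, -3, -4, 4, -6, -17, -19, -21]].
There the 2×2 minor on rows i ∈ {0, 1}, columns (j,k) ∈ {(0,0), (0,1)} is det [[1, -13], [-5, -31]] = -96 ≠ 0, so this unfolding has rank ≥ 2; CP rank is at least every unfolding rank, so rank(T) ≥ 2. (Flattening ranks never certify an upper bound on CP rank; for that we must actually write T with 2 rank-1 terms.)
Upper bound — finding two terms. Write S_k = T[:,:,k] for the frontal slices: S₀ = [[1, -4, -11], [-5, -4, -17]], S₁ = [[-13, 4, -1], [-31, 4, -19]], S₂ = [[3, -6, -15], [-3, -6, -21]].
If T = a₁ ⊗ b₁ ⊗ c₁ + a₂ ⊗ b₂ ⊗ c₂ then each S_k = c₁[k]·a₁b₁ᵀ + c₂[k]·a₂b₂ᵀ. S₀ and S₁ are linearly independent, so a₁b₁ᵀ and a₂b₂ᵀ must span the same plane of matrices: they are the rank-1 matrices of the form x·S₀ + y·S₁.
The 2×2 minor of x·S₀ + y·S₁ on rows {0,1}, columns {0,1} is −24·x² − 48·xy + 72·y² = (-24)·(x + 3·y)(x − y), vanishing at (x:y) = (3:-1) and (1:1).
M₁ = 3·S₀ − S₁ = [[16, -16, -32], [16, -16, -32]] = 16·[1, 1][1, -1, -2]ᵀ and M₂ = S₀ + S₁ = [[-12, 0, -12], [-36, 0, -36]] = (-12)·[1, 3][1, 0, 1]ᵀ, so take a₁ = [1, 1], b₁ = [1, -1, -2], a₂ = [1, 3], b₂ = [1, 0, 1].
Each slice is an integer combination of E₁ = a₁b₁ᵀ and E₂ = a₂b₂ᵀ: S₀ = 4·E₁ − 3·E₂, S₁ = −4·E₁ − 9·E₂, S₂ = 6·E₁ − 3·E₂; reading off coefficients, c₁ = [4, -4, 6] and c₂ = [-3, -9, -3].
Hence T = [1, 1] ⊗ [1, -1, -2] ⊗ [4, -4, 6] + [1, 3] ⊗ [1, 0, 1] ⊗ [-3, -9, -3], so rank(T) ≤ 2.
These bounds meet, so rank(T) = 2.

2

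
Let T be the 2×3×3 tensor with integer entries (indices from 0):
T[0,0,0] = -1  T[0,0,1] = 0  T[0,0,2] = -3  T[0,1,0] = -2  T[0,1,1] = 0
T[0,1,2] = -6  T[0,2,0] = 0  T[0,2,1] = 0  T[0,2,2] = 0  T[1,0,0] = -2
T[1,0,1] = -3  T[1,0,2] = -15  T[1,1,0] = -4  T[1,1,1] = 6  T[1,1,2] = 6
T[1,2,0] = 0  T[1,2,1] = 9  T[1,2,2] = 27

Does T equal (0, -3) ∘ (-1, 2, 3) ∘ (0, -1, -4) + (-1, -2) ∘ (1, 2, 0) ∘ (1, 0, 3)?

No

Reconstruct entry (1,0,2) from the claimed factors: Σₗ aₗ[1]bₗ[0]cₗ[2] = (-3)·(-1)·(-4) + (-2)·(1)·(3) = -18, but T[1,0,2] = -15. The claim is false.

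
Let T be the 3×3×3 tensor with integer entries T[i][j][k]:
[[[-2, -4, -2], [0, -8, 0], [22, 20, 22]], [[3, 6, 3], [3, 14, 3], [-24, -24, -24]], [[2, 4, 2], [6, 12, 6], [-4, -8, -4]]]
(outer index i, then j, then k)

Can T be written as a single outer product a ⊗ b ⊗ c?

No

The mode-3 unfolding of T (rows indexed by k, columns by (i,j) = (0,0), (0,1), (0,2), (1,0), (1,1), (1,2), (2,0), (2,1), (2,2)) is [[-2, 0, 22, 3, 3, -24, 2, 6, -4], [-4, -8, 20, 6, 14, -24, 4, 12, -8], [-2, 0, 22, 3, 3, -24, 2, 6, -4]].
There the 2×2 minor on rows k ∈ {0, 1}, columns (i,j) ∈ {(0,0), (0,1)} is det [[-2, 0], [-4, -8]] = 16 ≠ 0, so this unfolding has rank ≥ 2; CP rank is at least every unfolding rank, so rank(T) ≥ 2.
In particular rank(T) ≥ 2 > 1, so T is not rank-1.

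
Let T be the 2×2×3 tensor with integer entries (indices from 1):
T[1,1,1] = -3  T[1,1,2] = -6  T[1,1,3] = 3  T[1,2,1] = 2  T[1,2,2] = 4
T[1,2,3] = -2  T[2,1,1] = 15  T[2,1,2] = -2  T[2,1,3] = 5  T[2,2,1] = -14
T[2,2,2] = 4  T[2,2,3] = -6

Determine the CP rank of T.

Lower bound: the mode-1 unfolding of T (rows indexed by i, columns by (j,k) = (1,1), (1,2), (1,3), (2,1), (2,2), (2,3)) is [[-3, -6, 3, 2, 4, -2], [15, -2, 5, -14, 4, -6]].
There the 2×2 minor on rows i ∈ {1, 2}, columns (j,k) ∈ {(1,1), (1,2)} is det [[-3, -6], [15, -2]] = 96 ≠ 0, so this unfolding has rank ≥ 2; CP rank is at least every unfolding rank, so rank(T) ≥ 2. (This is only a lower bound: in general the CP rank may exceed every unfolding rank, so we still need to exhibit 2 rank-1 terms summing to T.)
Upper bound — finding two terms. Write S_k = T[:,:,k] for the frontal slices: S₁ = [[-3, 2], [15, -14]], S₂ = [[-6, 4], [-2, 4]], S₃ = [[3, -2], [5, -6]].
If T = a₁ ⊗ b₁ ⊗ c₁ + a₂ ⊗ b₂ ⊗ c₂ then each S_k = c₁[k]·a₁b₁ᵀ + c₂[k]·a₂b₂ᵀ. S₁ and S₂ are linearly independent, so a₁b₁ᵀ and a₂b₂ᵀ must span the same plane of matrices: they are the rank-1 matrices of the form x·S₁ + y·S₂.
det(x·S₁ + y·S₂) is 12·x² + 16·xy − 16·y² = 4·(3·x − 2·y)(x + 2·y), vanishing at (x:y) = (2:3) and (2:-1).
M₁ = 2·S₁ + 3·S₂ = [[-24, 16], [24, -16]] = (-8)·(1, -1)(3, -2)ᵀ and M₂ = 2·S₁ − S₂ = [[0, 0], [32, -32]] = 32·(0, 1)(1, -1)ᵀ, so take a₁ = (1, -1), b₁ = (3, -2), a₂ = (0, 1), b₂ = (1, -1).
Each slice is an integer combination of E₁ = a₁b₁ᵀ and E₂ = a₂b₂ᵀ: S₁ = −E₁ + 12·E₂, S₂ = −2·E₁ − 8·E₂, S₃ = E₁ + 8·E₂; reading off coefficients, c₁ = (-1, -2, 1) and c₂ = (12, -8, 8).
Hence T = (1, -1) ⊗ (3, -2) ⊗ (-1, -2, 1) + (0, 1) ⊗ (1, -1) ⊗ (12, -8, 8), so rank(T) ≤ 2.
These bounds meet, so rank(T) = 2.
Check entry T[1,2,3] = -2: (1)·(-2)·(1) + (0)·(-1)·(8) = -2.

2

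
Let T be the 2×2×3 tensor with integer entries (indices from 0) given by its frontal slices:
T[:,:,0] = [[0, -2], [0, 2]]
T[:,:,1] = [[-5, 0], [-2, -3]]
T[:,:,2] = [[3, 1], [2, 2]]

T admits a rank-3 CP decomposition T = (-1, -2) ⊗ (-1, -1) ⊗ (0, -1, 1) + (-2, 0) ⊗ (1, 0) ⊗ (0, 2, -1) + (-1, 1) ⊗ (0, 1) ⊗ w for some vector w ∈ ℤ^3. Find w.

Subtract the known terms from T to get the rank-1 residual R = (-1, 1) ⊗ (0, 1) ⊗ w, so R[i,j,k] = a[i]·b[j]·w[k]. Pick indices with nonzero a[0]·b[1] = (-1)·(1) = -1. Only the fibre through (0,1,·) is needed: R[0,1,:] = T[0,1,:] − Σₗ aₗ[0]bₗ[1]cₗ = [-2, 0, 1] − (-1)·(-1)·(0, -1, 1) − (-2)·(0)·(0, 2, -1) = [-2, 1, 0]. Then w[k] = R[0,1,k] / -1 for each k, giving w = [-2, 1, 0] / -1 = (2, -1, 0).

w = (2, -1, 0)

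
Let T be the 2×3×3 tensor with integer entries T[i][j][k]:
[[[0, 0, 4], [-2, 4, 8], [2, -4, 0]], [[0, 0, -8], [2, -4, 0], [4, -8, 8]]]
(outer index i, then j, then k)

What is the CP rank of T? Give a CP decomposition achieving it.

Lower bound: the mode-2 unfolding of T (rows indexed by j, columns by (i,k) = (0,0), (0,1), (0,2), (1,0), (1,1), (1,2)) is [[0, 0, 4, 0, 0, -8], [-2, 4, 8, 2, -4, 0], [2, -4, 0, 4, -8, 8]].
There the 3×3 minor on rows j ∈ {0, 1, 2}, columns (i,k) ∈ {(0,0), (0,2), (1,0)} is det [[0, 4, 0], [-2, 8, 2], [2, 0, 4]] = 48 ≠ 0, so this unfolding has rank ≥ 3; CP rank is at least every unfolding rank, so rank(T) ≥ 3. (Unfolding ranks only ever bound the CP rank from below — rank(T) can be strictly larger than all of them — so the matching upper bound has to come from an explicit 3-term decomposition.)
Upper bound: T is a sum of 3 rank-1 terms, T = (1, -2) ⊗ (1, 0, -1) ⊗ (0, 0, 4) + (1, 0) ⊗ (0, 2, 1) ⊗ (-2, 4, 4) + (1, 1) ⊗ (0, 1, 2) ⊗ (2, -4, 0) (written with every a and b primitive with positive leading entry and the scale carried by c; CP decompositions are not unique, and this one is verified by expanding entrywise), so rank(T) ≤ 3.
These bounds meet, so rank(T) = 3.

rank(T) = 3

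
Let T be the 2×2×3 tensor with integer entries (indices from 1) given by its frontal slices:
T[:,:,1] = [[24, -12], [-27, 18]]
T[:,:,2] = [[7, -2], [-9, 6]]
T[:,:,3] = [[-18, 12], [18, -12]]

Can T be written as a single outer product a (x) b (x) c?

The mode-1 unfolding of T (rows indexed by i, columns by (j,k) = (1,1), (1,2), (1,3), (2,1), (2,2), (2,3)) is [[24, 7, -18, -12, -2, 12], [-27, -9, 18, 18, 6, -12]].
There the 2×2 minor on rows i ∈ {1, 2}, columns (j,k) ∈ {(1,1), (1,2)} is det [[24, 7], [-27, -9]] = -27 ≠ 0, so this unfolding has rank ≥ 2; CP rank is at least every unfolding rank, so rank(T) ≥ 2.
In particular rank(T) ≥ 2 > 1, so T is not rank-1.

No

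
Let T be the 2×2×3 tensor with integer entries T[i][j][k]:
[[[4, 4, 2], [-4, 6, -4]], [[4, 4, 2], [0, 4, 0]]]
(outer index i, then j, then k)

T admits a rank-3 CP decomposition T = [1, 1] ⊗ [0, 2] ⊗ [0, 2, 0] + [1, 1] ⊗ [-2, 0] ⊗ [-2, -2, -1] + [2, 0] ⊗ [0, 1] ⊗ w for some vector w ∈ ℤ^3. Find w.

Subtract the known terms from T to get the rank-1 residual R = [2, 0] ⊗ [0, 1] ⊗ w, so R[i,j,k] = a[i]·b[j]·w[k]. Pick indices with nonzero a[0]·b[1] = (2)·(1) = 2. Only the fibre through (0,1,·) is needed: R[0,1,:] = T[0,1,:] − Σₗ aₗ[0]bₗ[1]cₗ = [-4, 6, -4] − (1)·(2)·[0, 2, 0] − (1)·(0)·[-2, -2, -1] = [-4, 2, -4]. Then w[k] = R[0,1,k] / 2 for each k, giving w = [-4, 2, -4] / 2 = [-2, 1, -2].

w = [-2, 1, -2]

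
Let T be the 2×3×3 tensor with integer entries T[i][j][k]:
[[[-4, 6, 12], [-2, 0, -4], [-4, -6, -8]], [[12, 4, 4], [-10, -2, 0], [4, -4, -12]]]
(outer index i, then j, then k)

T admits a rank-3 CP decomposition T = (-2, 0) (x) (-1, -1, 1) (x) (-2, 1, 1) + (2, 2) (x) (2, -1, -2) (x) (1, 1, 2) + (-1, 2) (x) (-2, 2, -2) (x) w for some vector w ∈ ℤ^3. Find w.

w = (-2, 0, 1)

Subtract the known terms from T to get the rank-1 residual R = (-1, 2) (x) (-2, 2, -2) (x) w, so R[i,j,k] = a[i]·b[j]·w[k]. Pick indices with nonzero a[0]·b[0] = (-1)·(-2) = 2. Only the fibre through (0,0,·) is needed: R[0,0,:] = T[0,0,:] − Σₗ aₗ[0]bₗ[0]cₗ = [-4, 6, 12] − (-2)·(-1)·(-2, 1, 1) − (2)·(2)·(1, 1, 2) = [-4, 0, 2]. Then w[k] = R[0,0,k] / 2 for each k, giving w = [-4, 0, 2] / 2 = (-2, 0, 1).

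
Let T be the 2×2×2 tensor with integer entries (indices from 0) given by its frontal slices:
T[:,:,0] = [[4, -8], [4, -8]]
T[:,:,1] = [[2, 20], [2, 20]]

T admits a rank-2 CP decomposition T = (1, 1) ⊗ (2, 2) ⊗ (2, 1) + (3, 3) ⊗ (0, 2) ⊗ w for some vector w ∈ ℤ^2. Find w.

Subtract the known terms from T to get the rank-1 residual R = (3, 3) ⊗ (0, 2) ⊗ w, so R[i,j,k] = a[i]·b[j]·w[k]. Pick indices with nonzero a[0]·b[1] = (3)·(2) = 6. Only the fibre through (0,1,·) is needed: R[0,1,:] = T[0,1,:] − Σₗ aₗ[0]bₗ[1]cₗ = [-8, 20] − (1)·(2)·(2, 1) = [-12, 18]. Then w[k] = R[0,1,k] / 6 for each k, giving w = [-12, 18] / 6 = (-2, 3).

w = (-2, 3)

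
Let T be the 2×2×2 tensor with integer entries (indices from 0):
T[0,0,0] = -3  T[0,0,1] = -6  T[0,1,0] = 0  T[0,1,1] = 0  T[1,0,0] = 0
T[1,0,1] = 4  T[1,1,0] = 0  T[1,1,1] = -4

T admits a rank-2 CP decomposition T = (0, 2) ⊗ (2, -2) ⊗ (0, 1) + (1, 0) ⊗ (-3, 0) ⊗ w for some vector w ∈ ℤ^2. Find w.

w = (1, 2)

Subtract the known terms from T to get the rank-1 residual R = (1, 0) ⊗ (-3, 0) ⊗ w, so R[i,j,k] = a[i]·b[j]·w[k]. Pick indices with nonzero a[0]·b[0] = (1)·(-3) = -3. Only the fibre through (0,0,·) is needed: R[0,0,:] = T[0,0,:] − Σₗ aₗ[0]bₗ[0]cₗ = [-3, -6] − (0)·(2)·(0, 1) = [-3, -6]. Then w[k] = R[0,0,k] / -3 for each k, giving w = [-3, -6] / -3 = (1, 2).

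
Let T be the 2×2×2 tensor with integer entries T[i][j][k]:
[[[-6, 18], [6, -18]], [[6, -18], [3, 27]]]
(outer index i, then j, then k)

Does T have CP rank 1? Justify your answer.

The mode-2 unfolding of T (rows indexed by j, columns by (i,k) = (0,0), (0,1), (1,0), (1,1)) is [[-6, 18, 6, -18], [6, -18, 3, 27]].
There the 2×2 minor on rows j ∈ {0, 1}, columns (i,k) ∈ {(0,0), (1,0)} is det [[-6, 6], [6, 3]] = -54 ≠ 0, so this unfolding has rank ≥ 2; CP rank is at least every unfolding rank, so rank(T) ≥ 2.
In particular rank(T) ≥ 2 > 1, so T is not rank-1.

No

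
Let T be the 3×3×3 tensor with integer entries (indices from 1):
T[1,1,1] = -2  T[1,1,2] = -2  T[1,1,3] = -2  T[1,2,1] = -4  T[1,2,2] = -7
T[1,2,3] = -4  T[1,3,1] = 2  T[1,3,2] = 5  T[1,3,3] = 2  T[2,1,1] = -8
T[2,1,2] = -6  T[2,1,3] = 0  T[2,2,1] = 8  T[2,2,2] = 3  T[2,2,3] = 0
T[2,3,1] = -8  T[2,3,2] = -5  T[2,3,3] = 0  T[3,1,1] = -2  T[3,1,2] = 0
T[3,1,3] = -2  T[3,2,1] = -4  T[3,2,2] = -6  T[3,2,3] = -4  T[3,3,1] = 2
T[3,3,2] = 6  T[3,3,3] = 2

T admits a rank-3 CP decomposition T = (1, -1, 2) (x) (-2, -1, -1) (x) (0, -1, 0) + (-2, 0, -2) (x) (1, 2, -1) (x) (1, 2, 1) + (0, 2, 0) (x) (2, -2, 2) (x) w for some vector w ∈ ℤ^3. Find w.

w = (-2, -1, 0)

Subtract the known terms from T to get the rank-1 residual R = (0, 2, 0) (x) (2, -2, 2) (x) w, so R[i,j,k] = a[i]·b[j]·w[k]. Pick indices with nonzero a[2]·b[1] = (2)·(2) = 4. Only the fibre through (2,1,·) is needed: R[2,1,:] = T[2,1,:] − Σₗ aₗ[2]bₗ[1]cₗ = [-8, -6, 0] − (-1)·(-2)·(0, -1, 0) − (0)·(1)·(1, 2, 1) = [-8, -4, 0]. Then w[k] = R[2,1,k] / 4 for each k, giving w = [-8, -4, 0] / 4 = (-2, -1, 0).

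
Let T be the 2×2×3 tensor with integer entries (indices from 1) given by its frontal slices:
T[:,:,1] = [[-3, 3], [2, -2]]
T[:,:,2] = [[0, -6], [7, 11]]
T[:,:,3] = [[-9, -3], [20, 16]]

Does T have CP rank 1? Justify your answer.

The mode-2 unfolding of T (rows indexed by j, columns by (i,k) = (1,1), (1,2), (1,3), (2,1), (2,2), (2,3)) is [[-3, 0, -9, 2, 7, 20], [3, -6, -3, -2, 11, 16]].
There the 2×2 minor on rows j ∈ {1, 2}, columns (i,k) ∈ {(1,1), (1,2)} is det [[-3, 0], [3, -6]] = 18 ≠ 0, so this unfolding has rank ≥ 2; CP rank is at least every unfolding rank, so rank(T) ≥ 2.
In particular rank(T) ≥ 2 > 1, so T is not rank-1.

No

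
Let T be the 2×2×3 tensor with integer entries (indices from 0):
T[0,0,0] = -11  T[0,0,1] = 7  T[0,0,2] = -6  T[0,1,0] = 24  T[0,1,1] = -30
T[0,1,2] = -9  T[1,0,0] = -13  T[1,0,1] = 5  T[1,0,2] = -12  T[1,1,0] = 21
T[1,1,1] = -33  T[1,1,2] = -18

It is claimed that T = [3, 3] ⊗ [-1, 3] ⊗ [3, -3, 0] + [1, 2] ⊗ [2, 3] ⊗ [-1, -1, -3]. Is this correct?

Yes

Reconstruct entrywise from the claimed factors. For example, T[0,1,0] = 24 and Σₗ aₗ[0]bₗ[1]cₗ[0] = (3)·(3)·(3) + (1)·(3)·(-1) = 24; checking all 12 entries, every one matches. The claim holds.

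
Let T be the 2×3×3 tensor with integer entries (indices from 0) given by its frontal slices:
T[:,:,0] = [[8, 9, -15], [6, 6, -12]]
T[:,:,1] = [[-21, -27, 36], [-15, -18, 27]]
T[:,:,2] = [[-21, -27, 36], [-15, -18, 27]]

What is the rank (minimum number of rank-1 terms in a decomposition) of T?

2

Lower bound: the mode-3 unfolding of T (rows indexed by k, columns by (i,j) = (0,0), (0,1), (0,2), (1,0), (1,1), (1,2)) is [[8, 9, -15, 6, 6, -12], [-21, -27, 36, -15, -18, 27], [-21, -27, 36, -15, -18, 27]].
There the 2×2 minor on rows k ∈ {0, 1}, columns (i,j) ∈ {(0,0), (0,1)} is det [[8, 9], [-21, -27]] = -27 ≠ 0, so this unfolding has rank ≥ 2; CP rank is at least every unfolding rank, so rank(T) ≥ 2. (This is only a lower bound: in general the CP rank may exceed every unfolding rank, so we still need to exhibit 2 rank-1 terms summing to T.)
Upper bound — finding two terms. Write S_k = T[:,:,k] for the frontal slices: S₀ = [[8, 9, -15], [6, 6, -12]], S₁ = [[-21, -27, 36], [-15, -18, 27]], S₂ = [[-21, -27, 36], [-15, -18, 27]].
If T = a₁ ⊗ b₁ ⊗ c₁ + a₂ ⊗ b₂ ⊗ c₂ then each S_k = c₁[k]·a₁b₁ᵀ + c₂[k]·a₂b₂ᵀ. S₀ and S₁ are linearly independent, so a₁b₁ᵀ and a₂b₂ᵀ must span the same plane of matrices: they are the rank-1 matrices of the form x·S₀ + y·S₁.
The 2×2 minor of x·S₀ + y·S₁ on rows {0,1}, columns {0,1} is −6·x² + 27·xy − 27·y² = (-3)·(2·x − 3·y)(x − 3·y), vanishing at (x:y) = (3:2) and (3:1).
M₁ = 3·S₀ + 2·S₁ = [[-18, -27, 27], [-12, -18, 18]] = (-3)·[3, 2][2, 3, -3]ᵀ and M₂ = 3·S₀ + S₁ = [[3, 0, -9], [3, 0, -9]] = 3·[1, 1][1, 0, -3]ᵀ, so take a₁ = [3, 2], b₁ = [2, 3, -3], a₂ = [1, 1], b₂ = [1, 0, -3].
Each slice is an integer combination of E₁ = a₁b₁ᵀ and E₂ = a₂b₂ᵀ: S₀ = E₁ + 2·E₂, S₁ = −3·E₁ − 3·E₂, S₂ = −3·E₁ − 3·E₂; reading off coefficients, c₁ = [1, -3, -3] and c₂ = [2, -3, -3].
Hence T = [3, 2] ⊗ [2, 3, -3] ⊗ [1, -3, -3] + [1, 1] ⊗ [1, 0, -3] ⊗ [2, -3, -3], so rank(T) ≤ 2.
These bounds meet, so rank(T) = 2.
Check entry T[1,2,1] = 27: (2)·(-3)·(-3) + (1)·(-3)·(-3) = 27.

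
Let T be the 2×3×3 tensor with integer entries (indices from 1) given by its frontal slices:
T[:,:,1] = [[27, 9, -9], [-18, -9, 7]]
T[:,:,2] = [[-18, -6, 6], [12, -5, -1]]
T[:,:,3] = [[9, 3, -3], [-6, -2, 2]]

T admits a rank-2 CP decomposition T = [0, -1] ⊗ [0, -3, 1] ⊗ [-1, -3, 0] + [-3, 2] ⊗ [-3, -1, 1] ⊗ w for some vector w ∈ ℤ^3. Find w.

w = [3, -2, 1]

Subtract the known terms from T to get the rank-1 residual R = [-3, 2] ⊗ [-3, -1, 1] ⊗ w, so R[i,j,k] = a[i]·b[j]·w[k]. Pick indices with nonzero a[1]·b[1] = (-3)·(-3) = 9. Only the fibre through (1,1,·) is needed: R[1,1,:] = T[1,1,:] − Σₗ aₗ[1]bₗ[1]cₗ = [27, -18, 9] − (0)·(0)·[-1, -3, 0] = [27, -18, 9]. Then w[k] = R[1,1,k] / 9 for each k, giving w = [27, -18, 9] / 9 = [3, -2, 1].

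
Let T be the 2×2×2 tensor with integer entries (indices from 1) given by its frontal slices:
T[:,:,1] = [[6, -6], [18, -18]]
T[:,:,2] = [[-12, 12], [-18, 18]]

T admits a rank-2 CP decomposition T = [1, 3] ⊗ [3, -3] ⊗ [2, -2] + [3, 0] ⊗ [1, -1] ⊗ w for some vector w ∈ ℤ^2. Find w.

w = [0, -2]

Subtract the known terms from T to get the rank-1 residual R = [3, 0] ⊗ [1, -1] ⊗ w, so R[i,j,k] = a[i]·b[j]·w[k]. Pick indices with nonzero a[1]·b[1] = (3)·(1) = 3. Only the fibre through (1,1,·) is needed: R[1,1,:] = T[1,1,:] − Σₗ aₗ[1]bₗ[1]cₗ = [6, -12] − (1)·(3)·[2, -2] = [0, -6]. Then w[k] = R[1,1,k] / 3 for each k, giving w = [0, -6] / 3 = [0, -2].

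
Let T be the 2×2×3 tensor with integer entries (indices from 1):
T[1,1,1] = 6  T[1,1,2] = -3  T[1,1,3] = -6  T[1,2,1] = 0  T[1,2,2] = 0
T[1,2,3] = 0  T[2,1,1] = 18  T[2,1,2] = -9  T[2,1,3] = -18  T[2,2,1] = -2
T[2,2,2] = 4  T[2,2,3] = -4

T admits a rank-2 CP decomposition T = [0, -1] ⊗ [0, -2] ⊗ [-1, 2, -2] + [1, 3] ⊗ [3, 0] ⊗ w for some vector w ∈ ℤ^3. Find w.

w = [2, -1, -2]

Subtract the known terms from T to get the rank-1 residual R = [1, 3] ⊗ [3, 0] ⊗ w, so R[i,j,k] = a[i]·b[j]·w[k]. Pick indices with nonzero a[1]·b[1] = (1)·(3) = 3. Only the fibre through (1,1,·) is needed: R[1,1,:] = T[1,1,:] − Σₗ aₗ[1]bₗ[1]cₗ = [6, -3, -6] − (0)·(0)·[-1, 2, -2] = [6, -3, -6]. Then w[k] = R[1,1,k] / 3 for each k, giving w = [6, -3, -6] / 3 = [2, -1, -2].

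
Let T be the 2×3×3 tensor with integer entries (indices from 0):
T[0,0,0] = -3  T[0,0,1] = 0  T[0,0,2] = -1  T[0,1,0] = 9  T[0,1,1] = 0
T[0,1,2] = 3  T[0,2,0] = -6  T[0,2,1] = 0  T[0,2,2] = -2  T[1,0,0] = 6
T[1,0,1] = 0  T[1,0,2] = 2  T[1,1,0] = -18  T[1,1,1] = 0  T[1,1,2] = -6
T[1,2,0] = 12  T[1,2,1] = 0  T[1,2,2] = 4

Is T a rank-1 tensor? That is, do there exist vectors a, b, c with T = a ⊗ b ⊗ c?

Yes

If T = a ⊗ b ⊗ c then every fibre of T is a multiple of the corresponding factor, so read the factors off the fibres through the nonzero entry T[0,0,0] = -3.
The mode-1 fibre T[:,0,0] = [-3, 6] gives a = (1, -2) (primitive direction); the mode-2 fibre T[0,:,0] = [-3, 9, -6] gives b = (1, -3, 2); then c[k] = T[0,0,k] / (a[0]·b[0]) = [-3, 0, -1] / 1 = (-3, 0, -1).
Expanding (1, -2) ⊗ (1, -3, 2) ⊗ (-3, 0, -1) reproduces all 18 entries of T, so T = (1, -2) ⊗ (1, -3, 2) ⊗ (-3, 0, -1) and rank(T) ≤ 1.
Equivalently every frontal slice T[:,:,k] is c[k] times the rank-1 matrix (1, -2) ⊗ (1, -3, 2). So T has rank 1 (it is nonzero).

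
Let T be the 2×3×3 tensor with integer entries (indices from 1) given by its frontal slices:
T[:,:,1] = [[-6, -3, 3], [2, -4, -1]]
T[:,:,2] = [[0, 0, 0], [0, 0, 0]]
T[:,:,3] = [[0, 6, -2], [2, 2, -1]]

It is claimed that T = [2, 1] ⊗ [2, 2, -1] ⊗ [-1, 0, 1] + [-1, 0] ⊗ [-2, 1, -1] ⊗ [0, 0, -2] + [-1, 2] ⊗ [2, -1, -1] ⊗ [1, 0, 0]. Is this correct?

No

Reconstruct entry (1,3,3) from the claimed factors: Σₗ aₗ[1]bₗ[3]cₗ[3] = (2)·(-1)·(1) + (-1)·(-1)·(-2) + (-1)·(-1)·(0) = -4, but T[1,3,3] = -2. The claim is false.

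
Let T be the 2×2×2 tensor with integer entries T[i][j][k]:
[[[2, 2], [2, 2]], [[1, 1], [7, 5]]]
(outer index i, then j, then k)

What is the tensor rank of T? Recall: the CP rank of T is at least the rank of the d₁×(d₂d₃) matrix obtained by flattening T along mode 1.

Lower bound: in the mode-2 unfolding of T (rows indexed by j, columns by (i,k)) the 2×2 minor on rows j ∈ {0, 1}, columns (i,k) ∈ {(0,0), (1,0)} is det [[2, 1], [2, 7]] = 12 ≠ 0, so that unfolding has rank ≥ 2 and hence rank(T) ≥ 2 (CP rank is at least every unfolding rank, though it can be larger).
Upper bound: with S_k = T[:,:,k], the two rank-1 terms a₁b₁ᵀ, a₂b₂ᵀ are the rank-1 members of the pencil x·S₀ + y·S₁.
det(x·S₀ + y·S₁) is 12·x² + 20·xy + 8·y² = 4·(3·x + 2·y)(x + y), vanishing at (x:y) = (2:-3) and (1:-1).
M₁ = 2·S₀ − 3·S₁ = [[-2, -2], [-1, -1]] = −[2, 1][1, 1]ᵀ and M₂ = S₀ − S₁ = [[0, 0], [0, 2]] = 2·[0, 1][0, 1]ᵀ, so take a₁ = [2, 1], b₁ = [1, 1], a₂ = [0, 1], b₂ = [0, 1].
Each slice is an integer combination of E₁ = a₁b₁ᵀ and E₂ = a₂b₂ᵀ: S₀ = E₁ + 6·E₂, S₁ = E₁ + 4·E₂; reading off coefficients, c₁ = [1, 1] and c₂ = [6, 4].
Hence T = [2, 1] ⊗ [1, 1] ⊗ [1, 1] + [0, 1] ⊗ [0, 1] ⊗ [6, 4], so rank(T) ≤ 2.
These bounds meet, so rank(T) = 2.

2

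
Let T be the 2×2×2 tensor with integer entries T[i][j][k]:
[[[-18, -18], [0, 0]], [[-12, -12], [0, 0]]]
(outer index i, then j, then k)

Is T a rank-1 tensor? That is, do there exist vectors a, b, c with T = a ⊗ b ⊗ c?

If T = a ⊗ b ⊗ c then every fibre of T is a multiple of the corresponding factor, so read the factors off the fibres through the nonzero entry T[0,0,0] = -18.
The mode-1 fibre T[:,0,0] = [-18, -12] gives a = [3, 2] (primitive direction); the mode-2 fibre T[0,:,0] = [-18, 0] gives b = [1, 0]; then c[k] = T[0,0,k] / (a[0]·b[0]) = [-18, -18] / 3 = [-6, -6].
Expanding [3, 2] ⊗ [1, 0] ⊗ [-6, -6] reproduces all 8 entries of T, so T = [3, 2] ⊗ [1, 0] ⊗ [-6, -6] and rank(T) ≤ 1.
Equivalently every frontal slice T[:,:,k] is c[k] times the rank-1 matrix [3, 2] ⊗ [1, 0]. So T has rank 1 (it is nonzero).

Yes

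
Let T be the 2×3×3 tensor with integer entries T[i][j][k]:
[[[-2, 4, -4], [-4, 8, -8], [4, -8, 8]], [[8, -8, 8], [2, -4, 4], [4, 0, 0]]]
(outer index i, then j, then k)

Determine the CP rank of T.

3

Lower bound: the mode-2 unfolding of T (rows indexed by j, columns by (i,k) = (0,0), (0,1), (0,2), (1,0), (1,1), (1,2)) is [[-2, 4, -4, 8, -8, 8], [-4, 8, -8, 2, -4, 4], [4, -8, 8, 4, 0, 0]].
There the 3×3 minor on rows j ∈ {0, 1, 2}, columns (i,k) ∈ {(0,0), (1,0), (1,1)} is det [[-2, 8, -8], [-4, 2, -4], [4, 4, 0]] = 32 ≠ 0, so this unfolding has rank ≥ 3; CP rank is at least every unfolding rank, so rank(T) ≥ 3. (Flattening ranks never certify an upper bound on CP rank; for that we must actually write T with 3 rank-1 terms.)
Upper bound: T is a sum of 3 rank-1 terms, T = [0, 1] (x) [1, 0, 1] (x) [8, -8, 8] + [0, 1] (x) [1, 0, 2] (x) [-1, 2, -2] + [2, -1] (x) [1, 2, -2] (x) [-1, 2, -2] (written with every a and b primitive with positive leading entry and the scale carried by c; CP decompositions are not unique, and this one is verified by expanding entrywise), so rank(T) ≤ 3.
These bounds meet, so rank(T) = 3.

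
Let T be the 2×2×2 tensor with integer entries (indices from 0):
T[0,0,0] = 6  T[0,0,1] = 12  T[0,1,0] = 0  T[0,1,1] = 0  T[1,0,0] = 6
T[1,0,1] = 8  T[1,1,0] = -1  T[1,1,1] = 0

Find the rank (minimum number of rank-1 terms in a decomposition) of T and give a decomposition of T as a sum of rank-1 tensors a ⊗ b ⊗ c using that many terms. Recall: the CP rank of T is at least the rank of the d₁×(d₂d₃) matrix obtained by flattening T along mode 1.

Lower bound: the mode-3 unfolding of T (rows indexed by k, columns by (i,j) = (0,0), (0,1), (1,0), (1,1)) is [[6, 0, 6, -1], [12, 0, 8, 0]].
There the 2×2 minor on rows k ∈ {0, 1}, columns (i,j) ∈ {(0,0), (1,0)} is det [[6, 6], [12, 8]] = -24 ≠ 0, so this unfolding has rank ≥ 2; CP rank is at least every unfolding rank, so rank(T) ≥ 2. (This is only a lower bound: in general the CP rank may exceed every unfolding rank, so we still need to exhibit 2 rank-1 terms summing to T.)
Upper bound — finding two terms. Write S_k = T[:,:,k] for the frontal slices: S₀ = [[6, 0], [6, -1]], S₁ = [[12, 0], [8, 0]].
If T = a₁ ⊗ b₁ ⊗ c₁ + a₂ ⊗ b₂ ⊗ c₂ then each S_k = c₁[k]·a₁b₁ᵀ + c₂[k]·a₂b₂ᵀ. S₀ and S₁ are linearly independent, so a₁b₁ᵀ and a₂b₂ᵀ must span the same plane of matrices: they are the rank-1 matrices of the form x·S₀ + y·S₁.
det(x·S₀ + y·S₁) is −6·x² − 12·xy = (-6)·(x + 2·y)(x), vanishing at (x:y) = (2:-1) and (0:1).
M₁ = 2·S₀ − S₁ = [[0, 0], [4, -2]] = 2·(0, 1)(2, -1)ᵀ and M₂ = S₁ = [[12, 0], [8, 0]] = 4·(3, 2)(1, 0)ᵀ, so take a₁ = (0, 1), b₁ = (2, -1), a₂ = (3, 2), b₂ = (1, 0).
Each slice is an integer combination of E₁ = a₁b₁ᵀ and E₂ = a₂b₂ᵀ: S₀ = E₁ + 2·E₂, S₁ = 4·E₂; reading off coefficients, c₁ = (1, 0) and c₂ = (2, 4).
Hence T = (0, 1) ⊗ (2, -1) ⊗ (1, 0) + (3, 2) ⊗ (1, 0) ⊗ (2, 4), so rank(T) ≤ 2.
These bounds meet, so rank(T) = 2.
Check entry T[0,1,1] = 0: (0)·(-1)·(0) + (3)·(0)·(4) = 0.

rank(T) = 2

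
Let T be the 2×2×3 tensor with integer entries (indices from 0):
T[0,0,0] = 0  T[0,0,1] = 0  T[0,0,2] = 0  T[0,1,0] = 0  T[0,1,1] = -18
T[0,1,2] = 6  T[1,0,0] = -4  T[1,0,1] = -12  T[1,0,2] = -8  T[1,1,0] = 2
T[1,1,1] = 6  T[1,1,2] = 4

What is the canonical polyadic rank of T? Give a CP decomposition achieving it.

rank(T) = 2

Lower bound: in the mode-2 unfolding of T (rows indexed by j, columns by (i,k)) the 2×2 minor on rows j ∈ {0, 1}, columns (i,k) ∈ {(0,1), (1,0)} is det [[0, -4], [-18, 2]] = -72 ≠ 0, so that unfolding has rank ≥ 2 and hence rank(T) ≥ 2 (CP rank is at least every unfolding rank, though it can be larger).
Upper bound: with S_k = T[:,:,k], the two rank-1 terms a₁b₁ᵀ, a₂b₂ᵀ are the rank-1 members of the pencil x·S₀ + y·S₁.
det(x·S₀ + y·S₁) is −72·xy − 216·y² = (-72)·(x + 3·y)(y), vanishing at (x:y) = (3:-1) and (1:0).
M₁ = 3·S₀ − S₁ = [[0, 18], [0, 0]] = 18·(1, 0)(0, 1)ᵀ and M₂ = S₀ = [[0, 0], [-4, 2]] = (-2)·(0, 1)(2, -1)ᵀ, so take a₁ = (1, 0), b₁ = (0, 1), a₂ = (0, 1), b₂ = (2, -1).
Each slice is an integer combination of E₁ = a₁b₁ᵀ and E₂ = a₂b₂ᵀ: S₀ = −2·E₂, S₁ = −18·E₁ − 6·E₂, S₂ = 6·E₁ − 4·E₂; reading off coefficients, c₁ = (0, -18, 6) and c₂ = (-2, -6, -4).
Hence T = (1, 0) ⊗ (0, 1) ⊗ (0, -18, 6) + (0, 1) ⊗ (2, -1) ⊗ (-2, -6, -4), so rank(T) ≤ 2.
These bounds meet, so rank(T) = 2.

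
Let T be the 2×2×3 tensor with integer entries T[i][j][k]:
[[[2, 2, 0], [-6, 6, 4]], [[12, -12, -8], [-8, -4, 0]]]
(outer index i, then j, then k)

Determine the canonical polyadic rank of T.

3

Lower bound: the mode-3 unfolding of T (rows indexed by k, columns by (i,j) = (0,0), (0,1), (1,0), (1,1)) is [[2, -6, 12, -8], [2, 6, -12, -4], [0, 4, -8, 0]].
There the 3×3 minor on rows k ∈ {0, 1, 2}, columns (i,j) ∈ {(0,0), (0,1), (1,1)} is det [[2, -6, -8], [2, 6, -4], [0, 4, 0]] = -32 ≠ 0, so this unfolding has rank ≥ 3; CP rank is at least every unfolding rank, so rank(T) ≥ 3. (Flattening ranks never certify an upper bound on CP rank; for that we must actually write T with 3 rank-1 terms.)
Upper bound: T is a sum of 3 rank-1 terms, T = [0, 1] (x) [0, 1] (x) [-4, 0, 0] + [1, -2] (x) [1, 1] (x) [-2, 4, 2] + [1, 2] (x) [1, -1] (x) [4, -2, -2] (written with every a and b primitive with positive leading entry and the scale carried by c; CP decompositions are not unique, and this one is verified by expanding entrywise), so rank(T) ≤ 3.
These bounds meet, so rank(T) = 3.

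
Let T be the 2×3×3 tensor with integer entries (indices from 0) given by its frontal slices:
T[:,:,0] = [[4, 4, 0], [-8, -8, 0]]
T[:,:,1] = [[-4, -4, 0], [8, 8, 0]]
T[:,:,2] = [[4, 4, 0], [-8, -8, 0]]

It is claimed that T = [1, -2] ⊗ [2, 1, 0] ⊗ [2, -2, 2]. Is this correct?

Reconstruct entry (0,1,0) from the claimed factors: Σₗ aₗ[0]bₗ[1]cₗ[0] = (1)·(1)·(2) = 2, but T[0,1,0] = 4. The claim is false.

No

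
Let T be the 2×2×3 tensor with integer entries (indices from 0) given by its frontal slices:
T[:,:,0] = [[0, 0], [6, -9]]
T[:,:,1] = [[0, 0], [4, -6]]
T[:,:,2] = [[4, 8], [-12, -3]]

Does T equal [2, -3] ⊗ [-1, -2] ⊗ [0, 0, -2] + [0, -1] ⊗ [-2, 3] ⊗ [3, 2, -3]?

Reconstruct entrywise from the claimed factors. For example, T[1,0,1] = 4 and Σₗ aₗ[1]bₗ[0]cₗ[1] = (-3)·(-1)·(0) + (-1)·(-2)·(2) = 4; checking all 12 entries, every one matches. The claim holds.

Yes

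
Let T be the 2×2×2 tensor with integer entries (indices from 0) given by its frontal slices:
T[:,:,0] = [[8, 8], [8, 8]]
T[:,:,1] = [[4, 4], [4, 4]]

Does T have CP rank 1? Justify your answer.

The mode-1 fibre T[:,0,0] = [8, 8] gives a = [1, 1] (primitive direction); the mode-2 fibre T[0,:,0] = [8, 8] gives b = [1, 1]; then c[k] = T[0,0,k] / (a[0]·b[0]) = [8, 4] / 1 = [8, 4].
Expanding [1, 1] (x) [1, 1] (x) [8, 4] reproduces all 8 entries of T, so T = [1, 1] (x) [1, 1] (x) [8, 4] and rank(T) ≤ 1.
Equivalently every frontal slice T[:,:,k] is c[k] times the rank-1 matrix [1, 1] (x) [1, 1]. So T has rank 1 (it is nonzero).

Yes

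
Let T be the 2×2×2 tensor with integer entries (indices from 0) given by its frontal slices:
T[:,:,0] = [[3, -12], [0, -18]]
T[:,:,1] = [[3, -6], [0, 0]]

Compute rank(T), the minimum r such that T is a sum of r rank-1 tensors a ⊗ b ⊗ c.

Lower bound: the mode-3 unfolding of T (rows indexed by k, columns by (i,j) = (0,0), (0,1), (1,0), (1,1)) is [[3, -12, 0, -18], [3, -6, 0, 0]].
There the 2×2 minor on rows k ∈ {0, 1}, columns (i,j) ∈ {(0,0), (0,1)} is det [[3, -12], [3, -6]] = 18 ≠ 0, so this unfolding has rank ≥ 2; CP rank is at least every unfolding rank, so rank(T) ≥ 2. (This is only a lower bound: in general the CP rank may exceed every unfolding rank, so we still need to exhibit 2 rank-1 terms summing to T.)
Upper bound — finding two terms. Write S_k = T[:,:,k] for the frontal slices: S₀ = [[3, -12], [0, -18]], S₁ = [[3, -6], [0, 0]].
If T = a₁ ⊗ b₁ ⊗ c₁ + a₂ ⊗ b₂ ⊗ c₂ then each S_k = c₁[k]·a₁b₁ᵀ + c₂[k]·a₂b₂ᵀ. S₀ and S₁ are linearly independent, so a₁b₁ᵀ and a₂b₂ᵀ must span the same plane of matrices: they are the rank-1 matrices of the form x·S₀ + y·S₁.
det(x·S₀ + y·S₁) is −54·x² − 54·xy = (-54)·(x + y)(x), vanishing at (x:y) = (1:-1) and (0:1).
M₁ = S₀ − S₁ = [[0, -6], [0, -18]] = (-6)·[1, 3][0, 1]ᵀ and M₂ = S₁ = [[3, -6], [0, 0]] = 3·[1, 0][1, -2]ᵀ, so take a₁ = [1, 3], b₁ = [0, 1], a₂ = [1, 0], b₂ = [1, -2].
Each slice is an integer combination of E₁ = a₁b₁ᵀ and E₂ = a₂b₂ᵀ: S₀ = −6·E₁ + 3·E₂, S₁ = 3·E₂; reading off coefficients, c₁ = [-6, 0] and c₂ = [3, 3].
Hence T = [1, 3] ⊗ [0, 1] ⊗ [-6, 0] + [1, 0] ⊗ [1, -2] ⊗ [3, 3], so rank(T) ≤ 2.
These bounds meet, so rank(T) = 2.
Check entry T[0,1,1] = -6: (1)·(1)·(0) + (1)·(-2)·(3) = -6.

2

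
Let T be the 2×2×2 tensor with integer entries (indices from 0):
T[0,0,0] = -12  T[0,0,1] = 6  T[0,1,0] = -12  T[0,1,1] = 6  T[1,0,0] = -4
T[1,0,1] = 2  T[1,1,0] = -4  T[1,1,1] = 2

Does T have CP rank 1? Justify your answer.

If T = a ⊗ b ⊗ c then every fibre of T is a multiple of the corresponding factor, so read the factors off the fibres through the nonzero entry T[0,0,0] = -12.
The mode-1 fibre T[:,0,0] = [-12, -4] gives a = [3, 1] (primitive direction); the mode-2 fibre T[0,:,0] = [-12, -12] gives b = [1, 1]; then c[k] = T[0,0,k] / (a[0]·b[0]) = [-12, 6] / 3 = [-4, 2].
Expanding [3, 1] ⊗ [1, 1] ⊗ [-4, 2] reproduces all 8 entries of T, so T = [3, 1] ⊗ [1, 1] ⊗ [-4, 2] and rank(T) ≤ 1.
Equivalently every frontal slice T[:,:,k] is c[k] times the rank-1 matrix [3, 1] ⊗ [1, 1]. So T has rank 1 (it is nonzero).

Yes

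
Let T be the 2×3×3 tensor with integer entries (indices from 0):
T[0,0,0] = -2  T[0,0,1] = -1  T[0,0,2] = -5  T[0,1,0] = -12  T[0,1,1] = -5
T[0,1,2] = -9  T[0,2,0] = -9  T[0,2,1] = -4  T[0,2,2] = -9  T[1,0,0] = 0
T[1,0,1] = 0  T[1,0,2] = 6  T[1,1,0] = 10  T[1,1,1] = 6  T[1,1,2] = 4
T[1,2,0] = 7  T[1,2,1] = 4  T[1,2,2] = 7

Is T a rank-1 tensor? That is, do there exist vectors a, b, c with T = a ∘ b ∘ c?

No

The mode-3 unfolding of T (rows indexed by k, columns by (i,j) = (0,0), (0,1), (0,2), (1,0), (1,1), (1,2)) is [[-2, -12, -9, 0, 10, 7], [-1, -5, -4, 0, 6, 4], [-5, -9, -9, 6, 4, 7]].
There the 3×3 minor on rows k ∈ {0, 1, 2}, columns (i,j) ∈ {(0,0), (0,1), (0,2)} is det [[-2, -12, -9], [-1, -5, -4], [-5, -9, -9]] = -6 ≠ 0, so this unfolding has rank ≥ 3; CP rank is at least every unfolding rank, so rank(T) ≥ 3.
In particular rank(T) ≥ 3 > 1, so T is not rank-1.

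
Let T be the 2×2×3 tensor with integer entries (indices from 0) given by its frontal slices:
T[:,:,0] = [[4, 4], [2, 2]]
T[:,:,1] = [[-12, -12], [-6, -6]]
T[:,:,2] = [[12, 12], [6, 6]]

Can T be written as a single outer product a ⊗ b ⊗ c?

Yes

The mode-1 fibre T[:,0,0] = [4, 2] gives a = [2, 1] (primitive direction); the mode-2 fibre T[0,:,0] = [4, 4] gives b = [1, 1]; then c[k] = T[0,0,k] / (a[0]·b[0]) = [4, -12, 12] / 2 = [2, -6, 6].
Expanding [2, 1] ⊗ [1, 1] ⊗ [2, -6, 6] reproduces all 12 entries of T, so T = [2, 1] ⊗ [1, 1] ⊗ [2, -6, 6] and rank(T) ≤ 1.
Equivalently every frontal slice T[:,:,k] is c[k] times the rank-1 matrix [2, 1] ⊗ [1, 1]. So T has rank 1 (it is nonzero).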